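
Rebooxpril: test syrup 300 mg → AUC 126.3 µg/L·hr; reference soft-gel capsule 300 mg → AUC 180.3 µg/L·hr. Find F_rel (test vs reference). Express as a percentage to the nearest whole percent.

F_rel = 70%

F_rel = (AUC_test/D_test) / (AUC_ref/D_ref)
      = (126.3/300) / (180.3/300)
      = 0.421 / 0.601 = 0.7005 = 70.05%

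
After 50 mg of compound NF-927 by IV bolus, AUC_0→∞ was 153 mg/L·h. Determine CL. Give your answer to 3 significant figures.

CL = 0.327 L/h

CL = Dose_iv / AUC_0→∞
   = 50 / 153 = 0.326797 L/h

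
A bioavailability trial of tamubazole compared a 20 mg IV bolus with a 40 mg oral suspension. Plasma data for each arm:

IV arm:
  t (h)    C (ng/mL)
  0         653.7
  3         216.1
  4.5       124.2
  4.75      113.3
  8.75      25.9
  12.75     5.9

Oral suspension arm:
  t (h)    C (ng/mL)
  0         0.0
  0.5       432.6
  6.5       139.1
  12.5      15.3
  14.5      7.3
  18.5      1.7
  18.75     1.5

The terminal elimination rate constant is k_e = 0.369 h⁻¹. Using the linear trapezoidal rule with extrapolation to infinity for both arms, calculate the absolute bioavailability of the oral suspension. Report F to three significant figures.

F = 0.599

Trapezoidal AUC_0→12.75 (IV):
  [0→3]: (653.7+216.1)/2 × 3 = 1304.7
  [3→4.5]: (216.1+124.2)/2 × 1.5 = 255.225
  [4.5→4.75]: (124.2+113.3)/2 × 0.25 = 29.6875
  [4.75→8.75]: (113.3+25.9)/2 × 4 = 278.4
  [8.75→12.75]: (25.9+5.9)/2 × 4 = 63.6
  Sum = 1931.6125 ng/mL·h
IV tail: 5.9/0.369 = 15.989; AUC_iv,0→∞ = 1931.6125 + 15.989 = 1947.6015 ng/mL·h
Trapezoidal AUC_0→18.75 (oral suspension):
  [0→0.5]: (0.0+432.6)/2 × 0.5 = 108.15
  [0.5→6.5]: (432.6+139.1)/2 × 6 = 1715.1
  [6.5→12.5]: (139.1+15.3)/2 × 6 = 463.2
  [12.5→14.5]: (15.3+7.3)/2 × 2 = 22.6
  [14.5→18.5]: (7.3+1.7)/2 × 4 = 18.0
  [18.5→18.75]: (1.7+1.5)/2 × 0.25 = 0.4
  Sum = 2327.45 ng/mL·h
oral suspension tail: 1.5/0.369 = 4.065; AUC_ev,0→∞ = 2327.45 + 4.065 = 2331.515 ng/mL·h
F = (AUC_ev/D_ev)/(AUC_iv/D_iv) = (2331.515/40)/(1947.6015/20) = 58.287875/97.380075 = 0.5986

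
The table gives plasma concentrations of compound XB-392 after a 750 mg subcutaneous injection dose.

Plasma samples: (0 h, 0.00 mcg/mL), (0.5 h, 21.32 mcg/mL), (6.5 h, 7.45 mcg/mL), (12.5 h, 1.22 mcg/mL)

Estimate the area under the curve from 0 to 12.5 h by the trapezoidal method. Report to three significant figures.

AUC = 118 mcg/mL·h

Trapezoidal AUC_0→12.5:
  [0→0.5]: (0.00+21.32)/2 × 0.5 = 5.33
  [0.5→6.5]: (21.32+7.45)/2 × 6 = 86.31
  [6.5→12.5]: (7.45+1.22)/2 × 6 = 26.01
  Sum = 117.65 mcg/mL·h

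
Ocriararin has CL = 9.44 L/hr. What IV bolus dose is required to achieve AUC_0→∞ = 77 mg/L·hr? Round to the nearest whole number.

Dose = 727 mg

Dose_iv = CL × AUC_0→∞
     = 9.44 × 77 = 726.88 mg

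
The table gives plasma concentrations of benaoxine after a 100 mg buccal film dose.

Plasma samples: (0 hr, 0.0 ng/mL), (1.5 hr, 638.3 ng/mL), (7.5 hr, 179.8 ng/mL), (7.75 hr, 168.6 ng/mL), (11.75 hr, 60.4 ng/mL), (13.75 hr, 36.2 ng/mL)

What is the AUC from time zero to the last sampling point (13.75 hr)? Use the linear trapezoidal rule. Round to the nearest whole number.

Trapezoidal AUC_0→13.75:
  [0→1.5]: (0.0+638.3)/2 × 1.5 = 478.725
  [1.5→7.5]: (638.3+179.8)/2 × 6 = 2454.3
  [7.5→7.75]: (179.8+168.6)/2 × 0.25 = 43.55
  [7.75→11.75]: (168.6+60.4)/2 × 4 = 458.0
  [11.75→13.75]: (60.4+36.2)/2 × 2 = 96.6
  Sum = 3531.175 ng/mL·hr

AUC = 3531 ng/mL·hr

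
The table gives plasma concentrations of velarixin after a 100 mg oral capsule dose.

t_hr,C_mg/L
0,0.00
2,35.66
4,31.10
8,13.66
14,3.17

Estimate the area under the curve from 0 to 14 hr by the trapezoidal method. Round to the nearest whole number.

Trapezoidal AUC_0→14:
  [0→2]: (0.00+35.66)/2 × 2 = 35.66
  [2→4]: (35.66+31.10)/2 × 2 = 66.76
  [4→8]: (31.10+13.66)/2 × 4 = 89.52
  [8→14]: (13.66+3.17)/2 × 6 = 50.49
  Sum = 242.43 mg/L·hr

AUC = 242 mg/L·hr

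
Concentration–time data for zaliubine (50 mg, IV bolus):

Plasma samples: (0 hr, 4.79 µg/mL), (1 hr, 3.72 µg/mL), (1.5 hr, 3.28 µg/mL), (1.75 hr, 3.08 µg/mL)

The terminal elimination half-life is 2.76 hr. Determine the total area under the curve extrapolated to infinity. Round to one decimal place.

AUC = 19.1 µg/mL·hr

Trapezoidal AUC_0→1.75:
  [0→1]: (4.79+3.72)/2 × 1 = 4.255
  [1→1.5]: (3.72+3.28)/2 × 0.5 = 1.75
  [1.5→1.75]: (3.28+3.08)/2 × 0.25 = 0.795
  Sum = 6.8 µg/mL·hr
k_e = ln2 / t½ = 0.693147 / 2.76 = 0.2511 hr^-1
Extrapolated tail: C_last / k_e = 3.08 / 0.2511 = 12.266
AUC_0→∞ = 6.8 + 12.266 = 19.066 µg/mL·hr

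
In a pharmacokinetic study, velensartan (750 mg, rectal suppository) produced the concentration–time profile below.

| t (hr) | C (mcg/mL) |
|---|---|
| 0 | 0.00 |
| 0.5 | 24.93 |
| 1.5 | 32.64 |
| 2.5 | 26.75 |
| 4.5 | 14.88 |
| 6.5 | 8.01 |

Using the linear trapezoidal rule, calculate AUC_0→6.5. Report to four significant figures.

Trapezoidal AUC_0→6.5:
  [0→0.5]: (0.00+24.93)/2 × 0.5 = 6.2325
  [0.5→1.5]: (24.93+32.64)/2 × 1 = 28.785
  [1.5→2.5]: (32.64+26.75)/2 × 1 = 29.695
  [2.5→4.5]: (26.75+14.88)/2 × 2 = 41.63
  [4.5→6.5]: (14.88+8.01)/2 × 2 = 22.89
  Sum = 129.2325 mcg/mL·hr

AUC = 129.2 mcg/mL·hr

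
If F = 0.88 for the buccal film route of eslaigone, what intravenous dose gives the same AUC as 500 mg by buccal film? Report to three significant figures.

D_iv = 440 mg

Systemic exposure from an extravascular dose = F × D_ev, so the equivalent IV dose is F × D_ev.
D_iv = F × D_ev = 0.88 × 500 = 440 mg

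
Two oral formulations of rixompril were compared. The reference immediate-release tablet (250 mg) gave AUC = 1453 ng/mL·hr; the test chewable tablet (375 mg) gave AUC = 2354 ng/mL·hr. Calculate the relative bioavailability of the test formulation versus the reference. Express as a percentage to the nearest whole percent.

F_rel = (AUC_test/D_test) / (AUC_ref/D_ref)
      = (2354/375) / (1453/250)
      = 6.27733 / 5.812 = 1.0801 = 108.01%

F_rel = 108%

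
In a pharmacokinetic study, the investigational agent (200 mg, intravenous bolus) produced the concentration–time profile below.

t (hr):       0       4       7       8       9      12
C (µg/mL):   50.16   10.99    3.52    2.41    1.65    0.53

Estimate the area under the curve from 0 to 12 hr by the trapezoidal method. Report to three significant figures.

Trapezoidal AUC_0→12:
  [0→4]: (50.16+10.99)/2 × 4 = 122.3
  [4→7]: (10.99+3.52)/2 × 3 = 21.765
  [7→8]: (3.52+2.41)/2 × 1 = 2.965
  [8→9]: (2.41+1.65)/2 × 1 = 2.03
  [9→12]: (1.65+0.53)/2 × 3 = 3.27
  Sum = 152.33 µg/mL·hr

AUC = 152 µg/mL·hr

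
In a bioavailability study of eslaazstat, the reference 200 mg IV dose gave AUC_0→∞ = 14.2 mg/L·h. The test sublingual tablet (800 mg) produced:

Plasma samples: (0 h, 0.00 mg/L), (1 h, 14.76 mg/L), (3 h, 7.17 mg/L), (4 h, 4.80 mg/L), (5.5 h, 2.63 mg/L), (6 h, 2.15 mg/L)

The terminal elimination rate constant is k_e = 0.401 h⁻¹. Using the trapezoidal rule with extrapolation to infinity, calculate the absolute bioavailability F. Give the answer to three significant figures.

Trapezoidal AUC_0→6 (sublingual tablet):
  [0→1]: (0.00+14.76)/2 × 1 = 7.38
  [1→3]: (14.76+7.17)/2 × 2 = 21.93
  [3→4]: (7.17+4.80)/2 × 1 = 5.985
  [4→5.5]: (4.80+2.63)/2 × 1.5 = 5.5725
  [5.5→6]: (2.63+2.15)/2 × 0.5 = 1.195
  Sum = 42.0625 mg/L·h
Tail: C_last/k_e = 2.15/0.401 = 5.362
AUC_0→∞ (sublingual tablet) = 42.0625 + 5.362 = 47.4245 mg/L·h
F = (AUC_ev/D_ev)/(AUC_iv/D_iv) = (47.4245/800)/(14.2/200) = 0.059280625/0.071 = 0.8349

F = 0.835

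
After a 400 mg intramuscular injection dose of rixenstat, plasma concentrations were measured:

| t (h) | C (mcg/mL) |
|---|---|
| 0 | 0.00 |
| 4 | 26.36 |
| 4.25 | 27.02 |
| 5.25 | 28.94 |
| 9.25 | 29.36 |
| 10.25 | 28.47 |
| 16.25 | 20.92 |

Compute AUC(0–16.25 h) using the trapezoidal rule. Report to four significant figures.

Trapezoidal AUC_0→16.25:
  [0→4]: (0.00+26.36)/2 × 4 = 52.72
  [4→4.25]: (26.36+27.02)/2 × 0.25 = 6.6725
  [4.25→5.25]: (27.02+28.94)/2 × 1 = 27.98
  [5.25→9.25]: (28.94+29.36)/2 × 4 = 116.6
  [9.25→10.25]: (29.36+28.47)/2 × 1 = 28.915
  [10.25→16.25]: (28.47+20.92)/2 × 6 = 148.17
  Sum = 381.0575 mcg/mL·h

AUC = 381.1 mcg/mL·h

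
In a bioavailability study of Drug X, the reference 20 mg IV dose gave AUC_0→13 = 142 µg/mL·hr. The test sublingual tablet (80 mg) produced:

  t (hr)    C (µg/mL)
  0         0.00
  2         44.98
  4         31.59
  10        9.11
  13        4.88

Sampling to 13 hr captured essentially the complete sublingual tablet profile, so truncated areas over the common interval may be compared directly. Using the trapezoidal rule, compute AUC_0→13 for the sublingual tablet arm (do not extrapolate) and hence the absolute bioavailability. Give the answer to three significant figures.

Trapezoidal AUC_0→13 (sublingual tablet):
  [0→2]: (0.00+44.98)/2 × 2 = 44.98
  [2→4]: (44.98+31.59)/2 × 2 = 76.57
  [4→10]: (31.59+9.11)/2 × 6 = 122.1
  [10→13]: (9.11+4.88)/2 × 3 = 20.985
  Sum = 264.635 µg/mL·hr
F = (AUC_ev/D_ev)/(AUC_iv/D_iv) = (264.635/80)/(142/20) = 3.3079375/7.1 = 0.4659

F = 0.466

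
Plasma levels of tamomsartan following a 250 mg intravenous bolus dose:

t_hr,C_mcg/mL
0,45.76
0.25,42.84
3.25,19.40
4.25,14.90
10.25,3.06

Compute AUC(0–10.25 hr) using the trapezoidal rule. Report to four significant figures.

Trapezoidal AUC_0→10.25:
  [0→0.25]: (45.76+42.84)/2 × 0.25 = 11.075
  [0.25→3.25]: (42.84+19.40)/2 × 3 = 93.36
  [3.25→4.25]: (19.40+14.90)/2 × 1 = 17.15
  [4.25→10.25]: (14.90+3.06)/2 × 6 = 53.88
  Sum = 175.465 mcg/mL·hr

AUC = 175.5 mcg/mL·hr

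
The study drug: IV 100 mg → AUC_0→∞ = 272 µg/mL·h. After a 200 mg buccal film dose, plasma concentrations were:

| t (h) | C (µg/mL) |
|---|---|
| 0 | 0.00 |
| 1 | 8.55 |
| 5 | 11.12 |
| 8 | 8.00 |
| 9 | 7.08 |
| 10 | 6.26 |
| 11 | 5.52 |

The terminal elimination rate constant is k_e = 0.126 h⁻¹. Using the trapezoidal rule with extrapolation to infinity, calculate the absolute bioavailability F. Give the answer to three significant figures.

Trapezoidal AUC_0→11 (buccal film):
  [0→1]: (0.00+8.55)/2 × 1 = 4.275
  [1→5]: (8.55+11.12)/2 × 4 = 39.34
  [5→8]: (11.12+8.00)/2 × 3 = 28.68
  [8→9]: (8.00+7.08)/2 × 1 = 7.54
  [9→10]: (7.08+6.26)/2 × 1 = 6.67
  [10→11]: (6.26+5.52)/2 × 1 = 5.89
  Sum = 92.395 µg/mL·h
Tail: C_last/k_e = 5.52/0.126 = 43.810
AUC_0→∞ (buccal film) = 92.395 + 43.810 = 136.205 µg/mL·h
F = (AUC_ev/D_ev)/(AUC_iv/D_iv) = (136.205/200)/(272/100) = 0.681025/2.72 = 0.2504

F = 0.250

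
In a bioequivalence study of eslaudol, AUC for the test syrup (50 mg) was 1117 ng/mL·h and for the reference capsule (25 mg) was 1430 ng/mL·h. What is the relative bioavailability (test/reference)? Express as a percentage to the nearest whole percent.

F_rel = (AUC_test/D_test) / (AUC_ref/D_ref)
      = (1117/50) / (1430/25)
      = 22.34 / 57.2 = 0.3906 = 39.06%

F_rel = 39%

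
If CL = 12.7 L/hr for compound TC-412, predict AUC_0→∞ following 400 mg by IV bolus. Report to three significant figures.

AUC = 31.5 mg/L·hr

AUC_0→∞ = Dose_iv / CL
        = 400 / 12.7 = 31.4961 mg/L·hr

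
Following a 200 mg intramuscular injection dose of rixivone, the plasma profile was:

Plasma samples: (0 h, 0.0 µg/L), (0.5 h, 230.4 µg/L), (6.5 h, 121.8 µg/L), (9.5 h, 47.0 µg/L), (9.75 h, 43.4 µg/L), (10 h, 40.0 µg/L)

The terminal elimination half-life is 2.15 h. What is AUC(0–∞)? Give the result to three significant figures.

AUC = 1510 µg/L·h

Trapezoidal AUC_0→10:
  [0→0.5]: (0.0+230.4)/2 × 0.5 = 57.6
  [0.5→6.5]: (230.4+121.8)/2 × 6 = 1056.6
  [6.5→9.5]: (121.8+47.0)/2 × 3 = 253.2
  [9.5→9.75]: (47.0+43.4)/2 × 0.25 = 11.3
  [9.75→10]: (43.4+40.0)/2 × 0.25 = 10.425
  Sum = 1389.125 µg/L·h
k_e = ln2 / t½ = 0.693147 / 2.15 = 0.3224 h^-1
Extrapolated tail: C_last / k_e = 40.0 / 0.3224 = 124.069
AUC_0→∞ = 1389.125 + 124.069 = 1513.194 µg/L·h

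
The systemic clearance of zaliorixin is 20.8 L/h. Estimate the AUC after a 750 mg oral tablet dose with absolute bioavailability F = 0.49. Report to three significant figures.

AUC_0→∞ = F × Dose / CL
        = 0.49 × 750 / 20.8 = 17.6683 mg/L·h

AUC = 17.7 mg/L·h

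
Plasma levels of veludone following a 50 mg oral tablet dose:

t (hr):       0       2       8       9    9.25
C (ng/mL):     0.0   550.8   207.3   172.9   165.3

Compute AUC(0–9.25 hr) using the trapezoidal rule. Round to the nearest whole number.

AUC = 3057 ng/mL·hr

Trapezoidal AUC_0→9.25:
  [0→2]: (0.0+550.8)/2 × 2 = 550.8
  [2→8]: (550.8+207.3)/2 × 6 = 2274.3
  [8→9]: (207.3+172.9)/2 × 1 = 190.1
  [9→9.25]: (172.9+165.3)/2 × 0.25 = 42.275
  Sum = 3057.475 ng/mL·hr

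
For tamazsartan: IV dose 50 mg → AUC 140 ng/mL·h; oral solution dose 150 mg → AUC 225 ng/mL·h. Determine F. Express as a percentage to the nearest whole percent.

F = 54%

F = (AUC_ev / D_ev) / (AUC_iv / D_iv)
  = (225/150) / (140/50)
  = 1.5 / 2.8 = 0.5357
  = 53.57%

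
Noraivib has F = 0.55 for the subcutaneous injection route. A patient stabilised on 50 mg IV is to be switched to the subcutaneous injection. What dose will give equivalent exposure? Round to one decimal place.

D_subcutaneous = 90.9 mg

For equal systemic exposure: F × D_ev = D_iv
D_ev = D_iv / F = 50 / 0.55 = 90.9091 mg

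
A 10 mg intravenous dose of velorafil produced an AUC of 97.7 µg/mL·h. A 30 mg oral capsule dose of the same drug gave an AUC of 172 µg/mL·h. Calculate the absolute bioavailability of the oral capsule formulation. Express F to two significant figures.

F = (AUC_ev / D_ev) / (AUC_iv / D_iv)
  = (172/30) / (97.7/10)
  = 5.73333 / 9.77 = 0.5868

F = 0.59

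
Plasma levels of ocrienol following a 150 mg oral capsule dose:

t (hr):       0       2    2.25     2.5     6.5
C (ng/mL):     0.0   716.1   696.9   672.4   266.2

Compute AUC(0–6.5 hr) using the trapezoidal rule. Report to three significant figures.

Trapezoidal AUC_0→6.5:
  [0→2]: (0.0+716.1)/2 × 2 = 716.1
  [2→2.25]: (716.1+696.9)/2 × 0.25 = 176.625
  [2.25→2.5]: (696.9+672.4)/2 × 0.25 = 171.1625
  [2.5→6.5]: (672.4+266.2)/2 × 4 = 1877.2
  Sum = 2941.0875 ng/mL·hr

AUC = 2940 ng/mL·hr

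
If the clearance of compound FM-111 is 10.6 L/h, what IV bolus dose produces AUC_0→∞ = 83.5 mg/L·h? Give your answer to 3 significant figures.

Dose = 885 mg

Dose_iv = CL × AUC_0→∞
     = 10.6 × 83.5 = 885.1 mg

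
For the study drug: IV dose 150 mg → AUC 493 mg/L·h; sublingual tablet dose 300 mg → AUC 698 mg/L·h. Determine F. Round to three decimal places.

F = (AUC_ev / D_ev) / (AUC_iv / D_iv)
  = (698/300) / (493/150)
  = 2.32667 / 3.28667 = 0.7079

F = 0.708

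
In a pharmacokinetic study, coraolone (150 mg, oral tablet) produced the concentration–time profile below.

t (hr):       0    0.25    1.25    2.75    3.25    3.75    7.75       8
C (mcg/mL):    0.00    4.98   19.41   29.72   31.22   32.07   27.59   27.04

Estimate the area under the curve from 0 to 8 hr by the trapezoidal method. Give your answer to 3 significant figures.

Trapezoidal AUC_0→8:
  [0→0.25]: (0.00+4.98)/2 × 0.25 = 0.6225
  [0.25→1.25]: (4.98+19.41)/2 × 1 = 12.195
  [1.25→2.75]: (19.41+29.72)/2 × 1.5 = 36.8475
  [2.75→3.25]: (29.72+31.22)/2 × 0.5 = 15.235
  [3.25→3.75]: (31.22+32.07)/2 × 0.5 = 15.8225
  [3.75→7.75]: (32.07+27.59)/2 × 4 = 119.32
  [7.75→8]: (27.59+27.04)/2 × 0.25 = 6.82875
  Sum = 206.87125 mcg/mL·hr

AUC = 207 mcg/mL·hr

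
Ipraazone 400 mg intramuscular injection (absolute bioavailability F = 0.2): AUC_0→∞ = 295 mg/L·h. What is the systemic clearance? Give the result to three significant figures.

CL = F × Dose / AUC_0→∞
   = 0.2 × 400 / 295 = 0.271186 L/h

CL = 0.271 L/h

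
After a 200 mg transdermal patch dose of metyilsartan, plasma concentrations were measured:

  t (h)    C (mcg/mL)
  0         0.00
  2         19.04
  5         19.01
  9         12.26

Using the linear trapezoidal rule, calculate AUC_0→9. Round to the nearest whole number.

Trapezoidal AUC_0→9:
  [0→2]: (0.00+19.04)/2 × 2 = 19.04
  [2→5]: (19.04+19.01)/2 × 3 = 57.075
  [5→9]: (19.01+12.26)/2 × 4 = 62.54
  Sum = 138.655 mcg/mL·h

AUC = 139 mcg/mL·h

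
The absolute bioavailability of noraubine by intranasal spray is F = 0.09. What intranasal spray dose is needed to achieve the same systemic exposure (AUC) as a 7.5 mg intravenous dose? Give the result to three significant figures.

For equal systemic exposure: F × D_ev = D_iv
D_ev = D_iv / F = 7.5 / 0.09 = 83.3333 mg

D_intranasal = 83.3 mg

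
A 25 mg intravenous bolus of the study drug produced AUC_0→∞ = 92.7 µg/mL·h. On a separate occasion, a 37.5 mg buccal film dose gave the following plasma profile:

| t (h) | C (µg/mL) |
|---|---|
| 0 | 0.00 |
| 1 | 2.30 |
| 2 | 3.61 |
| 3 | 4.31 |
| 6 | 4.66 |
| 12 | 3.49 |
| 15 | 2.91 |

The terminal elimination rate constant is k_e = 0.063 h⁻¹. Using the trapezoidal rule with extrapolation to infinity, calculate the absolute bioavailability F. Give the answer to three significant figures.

F = 0.732

Trapezoidal AUC_0→15 (buccal film):
  [0→1]: (0.00+2.30)/2 × 1 = 1.15
  [1→2]: (2.30+3.61)/2 × 1 = 2.955
  [2→3]: (3.61+4.31)/2 × 1 = 3.96
  [3→6]: (4.31+4.66)/2 × 3 = 13.455
  [6→12]: (4.66+3.49)/2 × 6 = 24.45
  [12→15]: (3.49+2.91)/2 × 3 = 9.6
  Sum = 55.57 µg/mL·h
Tail: C_last/k_e = 2.91/0.063 = 46.190
AUC_0→∞ (buccal film) = 55.57 + 46.190 = 101.76 µg/mL·h
F = (AUC_ev/D_ev)/(AUC_iv/D_iv) = (101.76/37.5)/(92.7/25) = 2.7136/3.708 = 0.7318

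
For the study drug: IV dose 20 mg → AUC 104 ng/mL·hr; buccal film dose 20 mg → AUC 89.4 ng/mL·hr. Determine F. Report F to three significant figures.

F = (AUC_ev / D_ev) / (AUC_iv / D_iv)
  = (89.4/20) / (104/20)
  = 4.47 / 5.2 = 0.8596

F = 0.860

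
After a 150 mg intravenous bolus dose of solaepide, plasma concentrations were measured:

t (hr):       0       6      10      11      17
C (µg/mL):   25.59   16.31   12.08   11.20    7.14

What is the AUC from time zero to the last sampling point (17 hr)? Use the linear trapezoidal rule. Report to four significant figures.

AUC = 249.1 µg/mL·hr

Trapezoidal AUC_0→17:
  [0→6]: (25.59+16.31)/2 × 6 = 125.7
  [6→10]: (16.31+12.08)/2 × 4 = 56.78
  [10→11]: (12.08+11.20)/2 × 1 = 11.64
  [11→17]: (11.20+7.14)/2 × 6 = 55.02
  Sum = 249.14 µg/mL·hr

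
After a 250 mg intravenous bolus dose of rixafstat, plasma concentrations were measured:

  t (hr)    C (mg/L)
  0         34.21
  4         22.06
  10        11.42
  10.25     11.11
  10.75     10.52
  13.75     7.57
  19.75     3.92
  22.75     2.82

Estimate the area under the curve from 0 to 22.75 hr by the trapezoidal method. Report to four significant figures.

AUC = 292.9 mg/L·hr

Trapezoidal AUC_0→22.75:
  [0→4]: (34.21+22.06)/2 × 4 = 112.54
  [4→10]: (22.06+11.42)/2 × 6 = 100.44
  [10→10.25]: (11.42+11.11)/2 × 0.25 = 2.81625
  [10.25→10.75]: (11.11+10.52)/2 × 0.5 = 5.4075
  [10.75→13.75]: (10.52+7.57)/2 × 3 = 27.135
  [13.75→19.75]: (7.57+3.92)/2 × 6 = 34.47
  [19.75→22.75]: (3.92+2.82)/2 × 3 = 10.11
  Sum = 292.91875 mg/L·hr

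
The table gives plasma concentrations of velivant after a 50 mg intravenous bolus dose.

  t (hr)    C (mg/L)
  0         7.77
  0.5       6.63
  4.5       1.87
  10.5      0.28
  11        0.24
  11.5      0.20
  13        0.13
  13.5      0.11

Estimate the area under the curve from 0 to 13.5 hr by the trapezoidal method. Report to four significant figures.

AUC = 27.60 mg/L·hr

Trapezoidal AUC_0→13.5:
  [0→0.5]: (7.77+6.63)/2 × 0.5 = 3.6
  [0.5→4.5]: (6.63+1.87)/2 × 4 = 17.0
  [4.5→10.5]: (1.87+0.28)/2 × 6 = 6.45
  [10.5→11]: (0.28+0.24)/2 × 0.5 = 0.13
  [11→11.5]: (0.24+0.20)/2 × 0.5 = 0.11
  [11.5→13]: (0.20+0.13)/2 × 1.5 = 0.2475
  [13→13.5]: (0.13+0.11)/2 × 0.5 = 0.06
  Sum = 27.5975 mg/L·hr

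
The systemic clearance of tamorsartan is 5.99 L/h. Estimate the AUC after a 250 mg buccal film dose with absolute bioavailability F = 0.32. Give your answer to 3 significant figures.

AUC_0→∞ = F × Dose / CL
        = 0.32 × 250 / 5.99 = 13.3556 mg/L·h

AUC = 13.4 mg/L·h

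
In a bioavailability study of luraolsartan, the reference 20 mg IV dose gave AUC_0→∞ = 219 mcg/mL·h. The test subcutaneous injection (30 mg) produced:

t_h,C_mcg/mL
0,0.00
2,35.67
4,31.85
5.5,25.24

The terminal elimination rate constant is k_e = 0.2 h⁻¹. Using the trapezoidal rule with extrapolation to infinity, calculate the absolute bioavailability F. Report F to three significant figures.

F = 0.829

Trapezoidal AUC_0→5.5 (subcutaneous injection):
  [0→2]: (0.00+35.67)/2 × 2 = 35.67
  [2→4]: (35.67+31.85)/2 × 2 = 67.52
  [4→5.5]: (31.85+25.24)/2 × 1.5 = 42.8175
  Sum = 146.0075 mcg/mL·h
Tail: C_last/k_e = 25.24/0.2 = 126.200
AUC_0→∞ (subcutaneous injection) = 146.0075 + 126.200 = 272.2075 mcg/mL·h
F = (AUC_ev/D_ev)/(AUC_iv/D_iv) = (272.2075/30)/(219/20) = 9.07358/10.95 = 0.8286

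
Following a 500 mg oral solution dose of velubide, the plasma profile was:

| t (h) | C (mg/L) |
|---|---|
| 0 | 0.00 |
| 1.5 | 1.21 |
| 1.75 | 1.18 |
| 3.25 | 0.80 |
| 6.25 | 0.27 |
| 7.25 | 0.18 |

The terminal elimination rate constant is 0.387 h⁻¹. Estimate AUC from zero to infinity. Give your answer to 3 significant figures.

Trapezoidal AUC_0→7.25:
  [0→1.5]: (0.00+1.21)/2 × 1.5 = 0.9075
  [1.5→1.75]: (1.21+1.18)/2 × 0.25 = 0.29875
  [1.75→3.25]: (1.18+0.80)/2 × 1.5 = 1.485
  [3.25→6.25]: (0.80+0.27)/2 × 3 = 1.605
  [6.25→7.25]: (0.27+0.18)/2 × 1 = 0.225
  Sum = 4.52125 mg/L·h
Extrapolated tail: C_last / k_e = 0.18 / 0.387 = 0.465
AUC_0→∞ = 4.52125 + 0.465 = 4.98625 mg/L·h

AUC = 4.99 mg/L·h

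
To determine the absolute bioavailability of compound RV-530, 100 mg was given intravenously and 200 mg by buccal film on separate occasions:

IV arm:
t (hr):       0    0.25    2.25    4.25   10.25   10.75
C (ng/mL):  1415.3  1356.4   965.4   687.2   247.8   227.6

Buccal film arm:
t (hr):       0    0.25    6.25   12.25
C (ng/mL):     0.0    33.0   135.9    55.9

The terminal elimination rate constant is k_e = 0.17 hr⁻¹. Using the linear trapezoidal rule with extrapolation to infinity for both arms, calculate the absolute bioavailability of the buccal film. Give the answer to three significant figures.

F = 0.0824

Trapezoidal AUC_0→10.75 (IV):
  [0→0.25]: (1415.3+1356.4)/2 × 0.25 = 346.4625
  [0.25→2.25]: (1356.4+965.4)/2 × 2 = 2321.8
  [2.25→4.25]: (965.4+687.2)/2 × 2 = 1652.6
  [4.25→10.25]: (687.2+247.8)/2 × 6 = 2805.0
  [10.25→10.75]: (247.8+227.6)/2 × 0.5 = 118.85
  Sum = 7244.7125 ng/mL·hr
IV tail: 227.6/0.17 = 1338.824; AUC_iv,0→∞ = 7244.7125 + 1338.824 = 8583.5365 ng/mL·hr
Trapezoidal AUC_0→12.25 (buccal film):
  [0→0.25]: (0.0+33.0)/2 × 0.25 = 4.125
  [0.25→6.25]: (33.0+135.9)/2 × 6 = 506.7
  [6.25→12.25]: (135.9+55.9)/2 × 6 = 575.4
  Sum = 1086.225 ng/mL·hr
buccal film tail: 55.9/0.17 = 328.824; AUC_ev,0→∞ = 1086.225 + 328.824 = 1415.049 ng/mL·hr
F = (AUC_ev/D_ev)/(AUC_iv/D_iv) = (1415.049/200)/(8583.5365/100) = 7.075245/85.835365 = 0.0824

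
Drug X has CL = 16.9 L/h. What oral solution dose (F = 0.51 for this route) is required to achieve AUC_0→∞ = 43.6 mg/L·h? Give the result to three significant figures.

Dose = 1440 mg

Dose = CL × AUC_0→∞ / F
     = 16.9 × 43.6 / 0.51 = 1444.78 mg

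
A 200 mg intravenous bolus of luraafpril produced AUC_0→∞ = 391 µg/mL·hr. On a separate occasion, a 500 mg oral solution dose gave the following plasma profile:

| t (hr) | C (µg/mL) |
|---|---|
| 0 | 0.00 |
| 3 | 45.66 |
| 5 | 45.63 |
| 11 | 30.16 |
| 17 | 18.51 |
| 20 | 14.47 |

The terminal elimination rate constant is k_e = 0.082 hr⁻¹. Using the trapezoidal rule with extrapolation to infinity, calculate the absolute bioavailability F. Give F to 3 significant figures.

Trapezoidal AUC_0→20 (oral solution):
  [0→3]: (0.00+45.66)/2 × 3 = 68.49
  [3→5]: (45.66+45.63)/2 × 2 = 91.29
  [5→11]: (45.63+30.16)/2 × 6 = 227.37
  [11→17]: (30.16+18.51)/2 × 6 = 146.01
  [17→20]: (18.51+14.47)/2 × 3 = 49.47
  Sum = 582.63 µg/mL·hr
Tail: C_last/k_e = 14.47/0.082 = 176.463
AUC_0→∞ (oral solution) = 582.63 + 176.463 = 759.093 µg/mL·hr
F = (AUC_ev/D_ev)/(AUC_iv/D_iv) = (759.093/500)/(391/200) = 1.518186/1.955 = 0.7766

F = 0.777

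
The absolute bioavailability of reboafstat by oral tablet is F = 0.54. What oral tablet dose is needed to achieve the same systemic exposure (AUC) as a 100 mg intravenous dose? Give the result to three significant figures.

For equal systemic exposure: F × D_ev = D_iv
D_ev = D_iv / F = 100 / 0.54 = 185.185 mg

D_oral = 185 mg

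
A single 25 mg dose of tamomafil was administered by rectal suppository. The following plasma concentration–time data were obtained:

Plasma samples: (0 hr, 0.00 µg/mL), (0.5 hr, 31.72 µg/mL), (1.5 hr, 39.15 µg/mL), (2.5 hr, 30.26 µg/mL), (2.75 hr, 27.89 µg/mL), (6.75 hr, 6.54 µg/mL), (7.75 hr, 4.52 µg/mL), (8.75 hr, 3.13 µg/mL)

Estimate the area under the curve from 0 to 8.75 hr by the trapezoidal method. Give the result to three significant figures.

AUC = 164 µg/mL·hr

Trapezoidal AUC_0→8.75:
  [0→0.5]: (0.00+31.72)/2 × 0.5 = 7.93
  [0.5→1.5]: (31.72+39.15)/2 × 1 = 35.435
  [1.5→2.5]: (39.15+30.26)/2 × 1 = 34.705
  [2.5→2.75]: (30.26+27.89)/2 × 0.25 = 7.26875
  [2.75→6.75]: (27.89+6.54)/2 × 4 = 68.86
  [6.75→7.75]: (6.54+4.52)/2 × 1 = 5.53
  [7.75→8.75]: (4.52+3.13)/2 × 1 = 3.825
  Sum = 163.55375 µg/mL·hr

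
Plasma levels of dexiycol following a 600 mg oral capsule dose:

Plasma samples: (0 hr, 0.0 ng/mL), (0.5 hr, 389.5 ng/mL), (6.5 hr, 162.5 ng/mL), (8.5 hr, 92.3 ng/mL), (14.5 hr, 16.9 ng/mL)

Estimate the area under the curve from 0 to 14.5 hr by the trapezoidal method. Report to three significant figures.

Trapezoidal AUC_0→14.5:
  [0→0.5]: (0.0+389.5)/2 × 0.5 = 97.375
  [0.5→6.5]: (389.5+162.5)/2 × 6 = 1656.0
  [6.5→8.5]: (162.5+92.3)/2 × 2 = 254.8
  [8.5→14.5]: (92.3+16.9)/2 × 6 = 327.6
  Sum = 2335.775 ng/mL·hr

AUC = 2340 ng/mL·hr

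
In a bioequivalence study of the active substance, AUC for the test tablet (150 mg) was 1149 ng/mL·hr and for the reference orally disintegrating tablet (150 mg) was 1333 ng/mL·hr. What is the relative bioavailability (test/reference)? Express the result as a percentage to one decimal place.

F_rel = 86.2%

F_rel = (AUC_test/D_test) / (AUC_ref/D_ref)
      = (1149/150) / (1333/150)
      = 7.66 / 8.88667 = 0.8620 = 86.20%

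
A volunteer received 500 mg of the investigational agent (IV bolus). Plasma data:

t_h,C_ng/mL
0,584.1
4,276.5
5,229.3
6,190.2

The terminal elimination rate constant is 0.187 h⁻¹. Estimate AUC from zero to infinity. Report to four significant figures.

AUC = 3201 ng/mL·h

Trapezoidal AUC_0→6:
  [0→4]: (584.1+276.5)/2 × 4 = 1721.2
  [4→5]: (276.5+229.3)/2 × 1 = 252.9
  [5→6]: (229.3+190.2)/2 × 1 = 209.75
  Sum = 2183.85 ng/mL·h
Extrapolated tail: C_last / k_e = 190.2 / 0.187 = 1017.112
AUC_0→∞ = 2183.85 + 1017.112 = 3200.962 ng/mL·h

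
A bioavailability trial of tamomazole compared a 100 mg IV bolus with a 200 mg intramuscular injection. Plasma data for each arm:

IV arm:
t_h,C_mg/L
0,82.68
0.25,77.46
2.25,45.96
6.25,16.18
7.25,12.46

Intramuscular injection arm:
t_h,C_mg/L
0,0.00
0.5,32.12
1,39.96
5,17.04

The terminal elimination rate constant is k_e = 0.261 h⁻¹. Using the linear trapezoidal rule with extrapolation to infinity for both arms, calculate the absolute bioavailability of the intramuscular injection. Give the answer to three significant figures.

Trapezoidal AUC_0→7.25 (IV):
  [0→0.25]: (82.68+77.46)/2 × 0.25 = 20.0175
  [0.25→2.25]: (77.46+45.96)/2 × 2 = 123.42
  [2.25→6.25]: (45.96+16.18)/2 × 4 = 124.28
  [6.25→7.25]: (16.18+12.46)/2 × 1 = 14.32
  Sum = 282.0375 mg/L·h
IV tail: 12.46/0.261 = 47.739; AUC_iv,0→∞ = 282.0375 + 47.739 = 329.7765 mg/L·h
Trapezoidal AUC_0→5 (intramuscular injection):
  [0→0.5]: (0.00+32.12)/2 × 0.5 = 8.03
  [0.5→1]: (32.12+39.96)/2 × 0.5 = 18.02
  [1→5]: (39.96+17.04)/2 × 4 = 114.0
  Sum = 140.05 mg/L·h
intramuscular injection tail: 17.04/0.261 = 65.287; AUC_ev,0→∞ = 140.05 + 65.287 = 205.337 mg/L·h
F = (AUC_ev/D_ev)/(AUC_iv/D_iv) = (205.337/200)/(329.7765/100) = 1.026685/3.297765 = 0.3113

F = 0.311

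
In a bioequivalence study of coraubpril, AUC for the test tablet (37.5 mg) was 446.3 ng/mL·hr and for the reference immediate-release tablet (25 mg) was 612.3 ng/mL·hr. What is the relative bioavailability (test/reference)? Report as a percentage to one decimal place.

F_rel = 48.6%

F_rel = (AUC_test/D_test) / (AUC_ref/D_ref)
      = (446.3/37.5) / (612.3/25)
      = 11.9013 / 24.492 = 0.4859 = 48.59%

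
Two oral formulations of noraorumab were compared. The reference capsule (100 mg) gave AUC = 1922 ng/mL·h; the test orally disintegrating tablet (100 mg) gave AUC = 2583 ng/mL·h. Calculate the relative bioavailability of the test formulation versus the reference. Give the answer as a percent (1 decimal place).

F_rel = 134.4%

F_rel = (AUC_test/D_test) / (AUC_ref/D_ref)
      = (2583/100) / (1922/100)
      = 25.83 / 19.22 = 1.3439 = 134.39%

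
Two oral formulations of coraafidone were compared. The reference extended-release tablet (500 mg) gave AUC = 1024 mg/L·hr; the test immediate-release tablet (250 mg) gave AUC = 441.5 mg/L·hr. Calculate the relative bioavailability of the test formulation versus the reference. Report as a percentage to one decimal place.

F_rel = 86.2%

F_rel = (AUC_test/D_test) / (AUC_ref/D_ref)
      = (441.5/250) / (1024/500)
      = 1.766 / 2.048 = 0.8623 = 86.23%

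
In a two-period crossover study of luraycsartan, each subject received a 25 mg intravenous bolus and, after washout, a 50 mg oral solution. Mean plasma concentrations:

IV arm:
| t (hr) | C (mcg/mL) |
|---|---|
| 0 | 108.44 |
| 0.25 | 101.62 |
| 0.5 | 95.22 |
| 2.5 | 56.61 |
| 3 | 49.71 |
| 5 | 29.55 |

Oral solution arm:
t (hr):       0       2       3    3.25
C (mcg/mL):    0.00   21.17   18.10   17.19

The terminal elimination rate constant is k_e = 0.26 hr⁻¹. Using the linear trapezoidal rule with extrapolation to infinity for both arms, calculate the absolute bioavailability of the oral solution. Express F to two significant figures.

F = 0.13

Trapezoidal AUC_0→5 (IV):
  [0→0.25]: (108.44+101.62)/2 × 0.25 = 26.2575
  [0.25→0.5]: (101.62+95.22)/2 × 0.25 = 24.605
  [0.5→2.5]: (95.22+56.61)/2 × 2 = 151.83
  [2.5→3]: (56.61+49.71)/2 × 0.5 = 26.58
  [3→5]: (49.71+29.55)/2 × 2 = 79.26
  Sum = 308.5325 mcg/mL·hr
IV tail: 29.55/0.26 = 113.654; AUC_iv,0→∞ = 308.5325 + 113.654 = 422.1865 mcg/mL·hr
Trapezoidal AUC_0→3.25 (oral solution):
  [0→2]: (0.00+21.17)/2 × 2 = 21.17
  [2→3]: (21.17+18.10)/2 × 1 = 19.635
  [3→3.25]: (18.10+17.19)/2 × 0.25 = 4.41125
  Sum = 45.21625 mcg/mL·hr
oral solution tail: 17.19/0.26 = 66.115; AUC_ev,0→∞ = 45.21625 + 66.115 = 111.33125 mcg/mL·hr
F = (AUC_ev/D_ev)/(AUC_iv/D_iv) = (111.33125/50)/(422.1865/25) = 2.226625/16.88746 = 0.1319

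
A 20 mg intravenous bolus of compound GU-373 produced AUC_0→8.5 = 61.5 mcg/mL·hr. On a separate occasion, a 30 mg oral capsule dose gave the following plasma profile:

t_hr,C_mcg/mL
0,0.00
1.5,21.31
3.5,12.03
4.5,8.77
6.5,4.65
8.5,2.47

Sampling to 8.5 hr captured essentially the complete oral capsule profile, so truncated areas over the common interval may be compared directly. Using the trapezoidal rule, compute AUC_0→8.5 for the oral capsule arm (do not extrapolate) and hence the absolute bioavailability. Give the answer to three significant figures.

F = 0.870

Trapezoidal AUC_0→8.5 (oral capsule):
  [0→1.5]: (0.00+21.31)/2 × 1.5 = 15.9825
  [1.5→3.5]: (21.31+12.03)/2 × 2 = 33.34
  [3.5→4.5]: (12.03+8.77)/2 × 1 = 10.4
  [4.5→6.5]: (8.77+4.65)/2 × 2 = 13.42
  [6.5→8.5]: (4.65+2.47)/2 × 2 = 7.12
  Sum = 80.2625 mcg/mL·hr
F = (AUC_ev/D_ev)/(AUC_iv/D_iv) = (80.2625/30)/(61.5/20) = 2.67542/3.075 = 0.8701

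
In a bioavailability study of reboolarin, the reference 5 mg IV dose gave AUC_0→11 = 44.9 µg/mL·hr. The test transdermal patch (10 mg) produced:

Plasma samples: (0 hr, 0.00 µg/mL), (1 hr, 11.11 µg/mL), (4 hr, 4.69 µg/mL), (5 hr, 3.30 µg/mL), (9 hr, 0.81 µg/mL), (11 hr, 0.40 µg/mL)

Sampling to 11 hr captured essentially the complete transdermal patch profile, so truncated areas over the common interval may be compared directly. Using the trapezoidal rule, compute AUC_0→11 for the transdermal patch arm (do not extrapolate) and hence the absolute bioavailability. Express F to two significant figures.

F = 0.48

Trapezoidal AUC_0→11 (transdermal patch):
  [0→1]: (0.00+11.11)/2 × 1 = 5.555
  [1→4]: (11.11+4.69)/2 × 3 = 23.7
  [4→5]: (4.69+3.30)/2 × 1 = 3.995
  [5→9]: (3.30+0.81)/2 × 4 = 8.22
  [9→11]: (0.81+0.40)/2 × 2 = 1.21
  Sum = 42.68 µg/mL·hr
F = (AUC_ev/D_ev)/(AUC_iv/D_iv) = (42.68/10)/(44.9/5) = 4.268/8.98 = 0.4753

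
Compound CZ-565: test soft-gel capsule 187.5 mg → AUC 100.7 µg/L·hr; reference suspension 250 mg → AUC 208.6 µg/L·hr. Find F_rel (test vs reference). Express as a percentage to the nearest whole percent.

F_rel = 64%

F_rel = (AUC_test/D_test) / (AUC_ref/D_ref)
      = (100.7/187.5) / (208.6/250)
      = 0.537067 / 0.8344 = 0.6437 = 64.37%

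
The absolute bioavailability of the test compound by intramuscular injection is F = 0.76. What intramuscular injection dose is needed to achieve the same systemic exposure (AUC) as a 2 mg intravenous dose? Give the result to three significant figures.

For equal systemic exposure: F × D_ev = D_iv
D_ev = D_iv / F = 2 / 0.76 = 2.63158 mg

D_intramuscular = 2.63 mg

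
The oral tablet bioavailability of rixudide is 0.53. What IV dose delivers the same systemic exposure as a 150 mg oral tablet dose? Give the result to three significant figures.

Systemic exposure from an extravascular dose = F × D_ev, so the equivalent IV dose is F × D_ev.
D_iv = F × D_ev = 0.53 × 150 = 79.5 mg

D_iv = 79.5 mg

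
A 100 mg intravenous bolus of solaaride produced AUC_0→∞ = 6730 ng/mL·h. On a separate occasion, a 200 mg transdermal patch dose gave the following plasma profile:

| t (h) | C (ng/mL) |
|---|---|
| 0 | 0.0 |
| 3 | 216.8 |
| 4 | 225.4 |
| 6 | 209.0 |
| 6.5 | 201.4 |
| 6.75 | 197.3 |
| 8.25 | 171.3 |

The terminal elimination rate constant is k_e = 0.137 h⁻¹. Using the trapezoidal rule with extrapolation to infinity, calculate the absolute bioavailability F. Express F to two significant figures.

Trapezoidal AUC_0→8.25 (transdermal patch):
  [0→3]: (0.0+216.8)/2 × 3 = 325.2
  [3→4]: (216.8+225.4)/2 × 1 = 221.1
  [4→6]: (225.4+209.0)/2 × 2 = 434.4
  [6→6.5]: (209.0+201.4)/2 × 0.5 = 102.6
  [6.5→6.75]: (201.4+197.3)/2 × 0.25 = 49.8375
  [6.75→8.25]: (197.3+171.3)/2 × 1.5 = 276.45
  Sum = 1409.5875 ng/mL·h
Tail: C_last/k_e = 171.3/0.137 = 1250.365
AUC_0→∞ (transdermal patch) = 1409.5875 + 1250.365 = 2659.9525 ng/mL·h
F = (AUC_ev/D_ev)/(AUC_iv/D_iv) = (2659.9525/200)/(6730/100) = 13.2998/67.3 = 0.1976

F = 0.20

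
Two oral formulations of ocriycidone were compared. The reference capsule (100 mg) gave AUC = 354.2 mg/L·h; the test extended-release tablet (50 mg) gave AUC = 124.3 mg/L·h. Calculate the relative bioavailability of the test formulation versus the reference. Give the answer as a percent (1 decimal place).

F_rel = (AUC_test/D_test) / (AUC_ref/D_ref)
      = (124.3/50) / (354.2/100)
      = 2.486 / 3.542 = 0.7019 = 70.19%

F_rel = 70.2%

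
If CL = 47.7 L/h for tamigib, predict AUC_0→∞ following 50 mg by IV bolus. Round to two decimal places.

AUC = 1.05 mg/L·h

AUC_0→∞ = Dose_iv / CL
        = 50 / 47.7 = 1.04822 mg/L·h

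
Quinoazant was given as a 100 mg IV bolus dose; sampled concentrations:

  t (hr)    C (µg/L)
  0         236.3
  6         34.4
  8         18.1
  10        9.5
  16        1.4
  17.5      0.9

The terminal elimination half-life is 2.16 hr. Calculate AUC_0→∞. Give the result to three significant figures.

AUC = 929 µg/L·hr

Trapezoidal AUC_0→17.5:
  [0→6]: (236.3+34.4)/2 × 6 = 812.1
  [6→8]: (34.4+18.1)/2 × 2 = 52.5
  [8→10]: (18.1+9.5)/2 × 2 = 27.6
  [10→16]: (9.5+1.4)/2 × 6 = 32.7
  [16→17.5]: (1.4+0.9)/2 × 1.5 = 1.725
  Sum = 926.625 µg/L·hr
k_e = ln2 / t½ = 0.693147 / 2.16 = 0.3209 hr^-1
Extrapolated tail: C_last / k_e = 0.9 / 0.3209 = 2.805
AUC_0→∞ = 926.625 + 2.805 = 929.43 µg/L·hr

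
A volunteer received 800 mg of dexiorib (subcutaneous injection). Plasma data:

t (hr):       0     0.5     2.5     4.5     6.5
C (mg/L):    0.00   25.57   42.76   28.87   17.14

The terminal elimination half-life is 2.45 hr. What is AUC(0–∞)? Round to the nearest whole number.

AUC = 253 mg/L·hr

Trapezoidal AUC_0→6.5:
  [0→0.5]: (0.00+25.57)/2 × 0.5 = 6.3925
  [0.5→2.5]: (25.57+42.76)/2 × 2 = 68.33
  [2.5→4.5]: (42.76+28.87)/2 × 2 = 71.63
  [4.5→6.5]: (28.87+17.14)/2 × 2 = 46.01
  Sum = 192.3625 mg/L·hr
k_e = ln2 / t½ = 0.693147 / 2.45 = 0.2829 hr^-1
Extrapolated tail: C_last / k_e = 17.14 / 0.2829 = 60.587
AUC_0→∞ = 192.3625 + 60.587 = 252.9495 mg/L·hr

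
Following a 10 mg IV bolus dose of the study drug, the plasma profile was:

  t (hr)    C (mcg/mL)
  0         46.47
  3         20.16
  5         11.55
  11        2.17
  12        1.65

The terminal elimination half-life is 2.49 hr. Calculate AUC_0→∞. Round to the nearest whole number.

AUC = 181 mcg/mL·hr

Trapezoidal AUC_0→12:
  [0→3]: (46.47+20.16)/2 × 3 = 99.945
  [3→5]: (20.16+11.55)/2 × 2 = 31.71
  [5→11]: (11.55+2.17)/2 × 6 = 41.16
  [11→12]: (2.17+1.65)/2 × 1 = 1.91
  Sum = 174.725 mcg/mL·hr
k_e = ln2 / t½ = 0.693147 / 2.49 = 0.2784 hr^-1
Extrapolated tail: C_last / k_e = 1.65 / 0.2784 = 5.927
AUC_0→∞ = 174.725 + 5.927 = 180.652 mcg/mL·hr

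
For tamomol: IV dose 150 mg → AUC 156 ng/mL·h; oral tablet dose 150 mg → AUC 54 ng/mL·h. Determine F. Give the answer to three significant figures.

F = 0.346

F = (AUC_ev / D_ev) / (AUC_iv / D_iv)
  = (54/150) / (156/150)
  = 0.36 / 1.04 = 0.3462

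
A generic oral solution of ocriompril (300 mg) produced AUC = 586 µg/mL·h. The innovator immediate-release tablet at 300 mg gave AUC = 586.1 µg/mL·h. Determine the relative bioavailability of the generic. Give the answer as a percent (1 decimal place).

F_rel = (AUC_test/D_test) / (AUC_ref/D_ref)
      = (586/300) / (586.1/300)
      = 1.95333 / 1.95367 = 0.9998 = 99.98%

F_rel = 100.0%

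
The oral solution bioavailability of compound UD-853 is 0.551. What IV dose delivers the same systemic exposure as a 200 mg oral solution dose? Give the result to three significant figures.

D_iv = 110 mg

Systemic exposure from an extravascular dose = F × D_ev, so the equivalent IV dose is F × D_ev.
D_iv = F × D_ev = 0.551 × 200 = 110.2 mg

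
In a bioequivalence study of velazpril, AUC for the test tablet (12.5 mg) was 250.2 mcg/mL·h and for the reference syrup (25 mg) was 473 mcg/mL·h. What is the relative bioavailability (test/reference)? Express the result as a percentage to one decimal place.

F_rel = (AUC_test/D_test) / (AUC_ref/D_ref)
      = (250.2/12.5) / (473/25)
      = 20.016 / 18.92 = 1.0579 = 105.79%

F_rel = 105.8%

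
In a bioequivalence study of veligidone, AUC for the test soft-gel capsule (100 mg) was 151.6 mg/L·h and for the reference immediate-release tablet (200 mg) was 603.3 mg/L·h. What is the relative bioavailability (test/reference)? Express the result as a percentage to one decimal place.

F_rel = (AUC_test/D_test) / (AUC_ref/D_ref)
      = (151.6/100) / (603.3/200)
      = 1.516 / 3.0165 = 0.5026 = 50.26%

F_rel = 50.3%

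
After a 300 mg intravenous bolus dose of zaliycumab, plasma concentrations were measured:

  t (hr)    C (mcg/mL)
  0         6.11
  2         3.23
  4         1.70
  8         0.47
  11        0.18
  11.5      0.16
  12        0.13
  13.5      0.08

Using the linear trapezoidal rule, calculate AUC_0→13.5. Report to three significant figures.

Trapezoidal AUC_0→13.5:
  [0→2]: (6.11+3.23)/2 × 2 = 9.34
  [2→4]: (3.23+1.70)/2 × 2 = 4.93
  [4→8]: (1.70+0.47)/2 × 4 = 4.34
  [8→11]: (0.47+0.18)/2 × 3 = 0.975
  [11→11.5]: (0.18+0.16)/2 × 0.5 = 0.085
  [11.5→12]: (0.16+0.13)/2 × 0.5 = 0.0725
  [12→13.5]: (0.13+0.08)/2 × 1.5 = 0.1575
  Sum = 19.9 mcg/mL·hr

AUC = 19.9 mcg/mL·hr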